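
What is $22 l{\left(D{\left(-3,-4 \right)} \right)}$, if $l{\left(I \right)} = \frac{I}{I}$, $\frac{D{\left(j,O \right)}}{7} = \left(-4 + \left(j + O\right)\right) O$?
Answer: $22$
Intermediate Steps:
$D{\left(j,O \right)} = 7 O \left(-4 + O + j\right)$ ($D{\left(j,O \right)} = 7 \left(-4 + \left(j + O\right)\right) O = 7 \left(-4 + \left(O + j\right)\right) O = 7 \left(-4 + O + j\right) O = 7 O \left(-4 + O + j\right)$)
$l{\left(I \right)} = 1$
$22 l{\left(D{\left(-3,-4 \right)} \right)} = 22 \cdot 1 = 22$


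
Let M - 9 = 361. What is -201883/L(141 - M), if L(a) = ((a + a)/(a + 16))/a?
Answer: 43001079/2 ≈ 2.1501e+7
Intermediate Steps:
M = 370 (M = 9 + 361 = 370)
L(a) = 2/(16 + a) (L(a) = ((2*a)/(16 + a))/a = (2*a/(16 + a))/a = 2/(16 + a))
-201883/L(141 - M) = -201883/(2/(16 + (141 - 1*370))) = -201883/(2/(16 + (141 - 370))) = -201883/(2/(16 - 229)) = -201883/(2/(-213)) = -201883/(2*(-1/213)) = -201883/(-2/213) = -201883*(-213/2) = 43001079/2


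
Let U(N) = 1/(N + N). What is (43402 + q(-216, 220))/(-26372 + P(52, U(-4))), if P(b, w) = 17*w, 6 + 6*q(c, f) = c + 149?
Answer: -1041356/632979 ≈ -1.6452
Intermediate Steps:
U(N) = 1/(2*N)
q(c, f) = 143/6 + c/6 (q(c, f) = -1 + (c + 149)/6 = -1 + (149 + c)/6 = -1 + (149/6 + c/6) = 143/6 + c/6)
(43402 + q(-216, 220))/(-26372 + P(52, U(-4))) = (43402 + (143/6 + (⅙)*(-216)))/(-26372 + 17*((½)/(-4))) = (43402 + (143/6 - 36))/(-26372 + 17*((½)*(-¼))) = (43402 - 73/6)/(-26372 + 17*(-⅛)) = 260339/(6*(-26372 - 17/8)) = 260339/(6*(-210993/8)) = (260339/6)*(-8/210993) = -1041356/632979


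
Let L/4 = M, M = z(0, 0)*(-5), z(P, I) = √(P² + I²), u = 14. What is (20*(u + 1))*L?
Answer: 0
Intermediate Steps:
z(P, I) = √(I² + P²)
M = 0 (M = √(0² + 0²)*(-5) = √(0 + 0)*(-5) = √0*(-5) = 0*(-5) = 0)
L = 0 (L = 4*0 = 0)
(20*(u + 1))*L = (20*(14 + 1))*0 = (20*15)*0 = 300*0 = 0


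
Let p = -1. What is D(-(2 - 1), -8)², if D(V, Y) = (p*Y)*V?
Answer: 64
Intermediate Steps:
D(V, Y) = -V*Y (D(V, Y) = (-Y)*V = -V*Y)
D(-(2 - 1), -8)² = (-1*(-(2 - 1))*(-8))² = (-1*(-1*1)*(-8))² = (-1*(-1)*(-8))² = (-8)² = 64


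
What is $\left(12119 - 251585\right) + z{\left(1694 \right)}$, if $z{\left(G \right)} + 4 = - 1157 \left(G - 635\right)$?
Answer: $-1464733$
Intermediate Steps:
$z{\left(G \right)} = 734691 - 1157 G$ ($z{\left(G \right)} = -4 - 1157 \left(G - 635\right) = -4 - 1157 \left(-635 + G\right) = -4 - \left(-734695 + 1157 G\right) = 734691 - 1157 G$)
$\left(12119 - 251585\right) + z{\left(1694 \right)} = \left(12119 - 251585\right) + \left(734691 - 1959958\right) = -239466 + \left(734691 - 1959958\right) = -239466 - 1225267 = -1464733$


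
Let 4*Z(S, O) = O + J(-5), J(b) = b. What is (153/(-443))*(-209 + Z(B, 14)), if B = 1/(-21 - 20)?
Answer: 126531/1772 ≈ 71.406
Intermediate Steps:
B = -1/41 (B = 1/(-41) = -1/41 ≈ -0.024390)
Z(S, O) = -5/4 + O/4 (Z(S, O) = (O - 5)/4 = (-5 + O)/4 = -5/4 + O/4)
(153/(-443))*(-209 + Z(B, 14)) = (153/(-443))*(-209 + (-5/4 + (¼)*14)) = (153*(-1/443))*(-209 + (-5/4 + 7/2)) = -153*(-209 + 9/4)/443 = -153/443*(-827/4) = 126531/1772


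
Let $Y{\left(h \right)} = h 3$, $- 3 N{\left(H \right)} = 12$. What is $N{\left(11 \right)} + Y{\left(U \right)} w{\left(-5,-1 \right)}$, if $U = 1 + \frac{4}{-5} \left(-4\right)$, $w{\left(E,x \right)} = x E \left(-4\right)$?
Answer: $-256$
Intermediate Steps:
$N{\left(H \right)} = -4$ ($N{\left(H \right)} = \left(- \frac{1}{3}\right) 12 = -4$)
$w{\left(E,x \right)} = - 4 E x$ ($w{\left(E,x \right)} = E x \left(-4\right) = - 4 E x$)
$U = \frac{21}{5}$ ($U = 1 + 4 \left(- \frac{1}{5}\right) \left(-4\right) = 1 - - \frac{16}{5} = 1 + \frac{16}{5} = \frac{21}{5} \approx 4.2$)
$Y{\left(h \right)} = 3 h$
$N{\left(11 \right)} + Y{\left(U \right)} w{\left(-5,-1 \right)} = -4 + 3 \cdot \frac{21}{5} \left(\left(-4\right) \left(-5\right) \left(-1\right)\right) = -4 + \frac{63}{5} \left(-20\right) = -4 - 252 = -256$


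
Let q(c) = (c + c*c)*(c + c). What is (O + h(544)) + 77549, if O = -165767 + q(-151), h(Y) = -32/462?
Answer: -1600487674/231 ≈ -6.9285e+6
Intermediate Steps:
h(Y) = -16/231 (h(Y) = -32*1/462 = -16/231)
q(c) = 2*c*(c + c**2) (q(c) = (c + c**2)*(2*c) = 2*c*(c + c**2))
O = -7006067 (O = -165767 + 2*(-151)**2*(1 - 151) = -165767 + 2*22801*(-150) = -165767 - 6840300 = -7006067)
(O + h(544)) + 77549 = (-7006067 - 16/231) + 77549 = -1618401493/231 + 77549 = -1600487674/231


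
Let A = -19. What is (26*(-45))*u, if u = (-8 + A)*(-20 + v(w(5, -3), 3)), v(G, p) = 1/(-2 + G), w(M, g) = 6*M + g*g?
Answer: -23345010/37 ≈ -6.3095e+5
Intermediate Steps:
w(M, g) = g**2 + 6*M (w(M, g) = 6*M + g**2 = g**2 + 6*M)
u = 19953/37 (u = (-8 - 19)*(-20 + 1/(-2 + ((-3)**2 + 6*5))) = -27*(-20 + 1/(-2 + (9 + 30))) = -27*(-20 + 1/(-2 + 39)) = -27*(-20 + 1/37) = -27*(-739/37) = 19953/37 ≈ 539.27)
(26*(-45))*u = (26*(-45))*(19953/37) = -1170*19953/37 = -23345010/37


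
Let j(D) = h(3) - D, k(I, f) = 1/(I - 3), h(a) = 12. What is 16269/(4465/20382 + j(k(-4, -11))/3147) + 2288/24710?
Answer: 6016646294732942/82442406935 ≈ 72980.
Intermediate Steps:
k(I, f) = 1/(-3 + I)
j(D) = 12 - D
16269/(4465/20382 + j(k(-4, -11))/3147) + 2288/24710 = 16269/(4465/20382 + (12 - 1/(-3 - 4))/3147) + 2288/24710 = 16269/(4465*(1/20382) + (12 - 1/(-7))*(1/3147)) + 2288*(1/24710) = 16269/(4465/20382 + (12 - 1*(-1/7))*(1/3147)) + 1144/12355 = 16269/(4465/20382 + (12 + 1/7)*(1/3147)) + 1144/12355 = 16269/(4465/20382 + (85/7)*(1/3147)) + 1144/12355 = 16269/(4465/20382 + 85/22029) + 1144/12355 = 16269/(33363985/149665026) + 1144/12355 = 16269*(149665026/33363985) + 1144/12355 = 2434900307994/33363985 + 1144/12355 = 6016646294732942/82442406935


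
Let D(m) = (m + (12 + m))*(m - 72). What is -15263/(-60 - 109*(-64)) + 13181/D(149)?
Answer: -19512001/11791780 ≈ -1.6547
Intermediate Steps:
D(m) = (-72 + m)*(12 + 2*m) (D(m) = (12 + 2*m)*(-72 + m) = (-72 + m)*(12 + 2*m))
-15263/(-60 - 109*(-64)) + 13181/D(149) = -15263/(-60 - 109*(-64)) + 13181/(-864 - 132*149 + 2*149**2) = -15263/(-60 + 6976) + 13181/(-864 - 19668 + 2*22201) = -15263/6916 + 13181/(-864 - 19668 + 44402) = -15263*1/6916 + 13181/23870 = -15263/6916 + 13181*(1/23870) = -15263/6916 + 1883/3410 = -19512001/11791780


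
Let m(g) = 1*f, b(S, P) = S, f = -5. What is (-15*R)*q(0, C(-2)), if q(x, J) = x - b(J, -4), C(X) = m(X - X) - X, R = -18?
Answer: 810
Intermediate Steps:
m(g) = -5 (m(g) = 1*(-5) = -5)
C(X) = -5 - X
q(x, J) = x - J
(-15*R)*q(0, C(-2)) = (-15*(-18))*(0 - (-5 - 1*(-2))) = 270*(0 - (-5 + 2)) = 270*(0 - 1*(-3)) = 270*(0 + 3) = 270*3 = 810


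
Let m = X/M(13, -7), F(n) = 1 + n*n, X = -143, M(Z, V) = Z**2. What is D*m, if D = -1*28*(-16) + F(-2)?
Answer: -4983/13 ≈ -383.31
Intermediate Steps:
F(n) = 1 + n**2
D = 453 (D = -1*28*(-16) + (1 + (-2)**2) = -28*(-16) + (1 + 4) = 448 + 5 = 453)
m = -11/13 (m = -143/(13**2) = -143/169 = -143*1/169 = -11/13 ≈ -0.84615)
D*m = 453*(-11/13) = -4983/13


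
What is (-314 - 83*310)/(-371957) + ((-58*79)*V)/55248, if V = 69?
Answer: -19359717049/3424980056 ≈ -5.6525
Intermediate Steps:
(-314 - 83*310)/(-371957) + ((-58*79)*V)/55248 = (-314 - 83*310)/(-371957) + (-58*79*69)/55248 = (-314 - 25730)*(-1/371957) - 4582*69*(1/55248) = -26044*(-1/371957) - 316158*1/55248 = 26044/371957 - 52693/9208 = -19359717049/3424980056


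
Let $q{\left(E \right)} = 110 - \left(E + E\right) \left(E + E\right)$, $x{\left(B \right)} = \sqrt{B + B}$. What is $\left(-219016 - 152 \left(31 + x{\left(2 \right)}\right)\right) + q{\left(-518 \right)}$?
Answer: $-1297218$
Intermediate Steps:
$x{\left(B \right)} = \sqrt{2} \sqrt{B}$ ($x{\left(B \right)} = \sqrt{2 B} = \sqrt{2} \sqrt{B}$)
$q{\left(E \right)} = 110 - 4 E^{2}$ ($q{\left(E \right)} = 110 - 2 E 2 E = 110 - 4 E^{2}$)
$\left(-219016 - 152 \left(31 + x{\left(2 \right)}\right)\right) + q{\left(-518 \right)} = \left(-219016 - 152 \left(31 + \sqrt{2} \sqrt{2}\right)\right) + \left(110 - 4 \left(-518\right)^{2}\right) = \left(-219016 - 152 \left(31 + 2\right)\right) + \left(110 - 1073296\right) = \left(-219016 - 5016\right) + \left(110 - 1073296\right) = \left(-219016 - 5016\right) - 1073186 = -224032 - 1073186 = -1297218$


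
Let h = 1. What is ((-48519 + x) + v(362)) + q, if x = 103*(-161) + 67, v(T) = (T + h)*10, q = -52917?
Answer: -114322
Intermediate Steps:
v(T) = 10 + 10*T (v(T) = (T + 1)*10 = (1 + T)*10 = 10 + 10*T)
x = -16516 (x = -16583 + 67 = -16516)
((-48519 + x) + v(362)) + q = ((-48519 - 16516) + (10 + 10*362)) - 52917 = (-65035 + (10 + 3620)) - 52917 = (-65035 + 3630) - 52917 = -61405 - 52917 = -114322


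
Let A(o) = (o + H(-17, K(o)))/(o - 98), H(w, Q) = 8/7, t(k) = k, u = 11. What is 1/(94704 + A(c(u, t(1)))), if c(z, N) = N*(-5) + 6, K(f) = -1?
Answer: 679/64304001 ≈ 1.0559e-5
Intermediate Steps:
c(z, N) = 6 - 5*N (c(z, N) = -5*N + 6 = 6 - 5*N)
H(w, Q) = 8/7 (H(w, Q) = 8*(⅐) = 8/7)
A(o) = (8/7 + o)/(-98 + o) (A(o) = (o + 8/7)/(o - 98) = (8/7 + o)/(-98 + o))
1/(94704 + A(c(u, t(1)))) = 1/(94704 + (8/7 + (6 - 5*1))/(-98 + (6 - 5*1))) = 1/(94704 + (8/7 + (6 - 5))/(-98 + (6 - 5))) = 1/(94704 + (8/7 + 1)/(-98 + 1)) = 1/(94704 + (15/7)/(-97)) = 1/(94704 - 1/97*15/7) = 1/(94704 - 15/679) = 1/(64304001/679) = 679/64304001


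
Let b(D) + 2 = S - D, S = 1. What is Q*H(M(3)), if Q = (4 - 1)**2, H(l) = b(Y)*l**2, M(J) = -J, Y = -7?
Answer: 486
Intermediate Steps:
b(D) = -1 - D (b(D) = -2 + (1 - D) = -1 - D)
H(l) = 6*l**2 (H(l) = (-1 - 1*(-7))*l**2 = (-1 + 7)*l**2 = 6*l**2)
Q = 9 (Q = 3**2 = 9)
Q*H(M(3)) = 9*(6*(-1*3)**2) = 9*(6*(-3)**2) = 9*(6*9) = 9*54 = 486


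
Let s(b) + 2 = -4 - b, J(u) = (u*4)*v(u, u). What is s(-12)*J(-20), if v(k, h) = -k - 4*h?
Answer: -48000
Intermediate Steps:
J(u) = -20*u² (J(u) = (u*4)*(-u - 4*u) = (4*u)*(-5*u) = -20*u²)
s(b) = -6 - b (s(b) = -2 + (-4 - b) = -6 - b)
s(-12)*J(-20) = (-6 - 1*(-12))*(-20*(-20)²) = (-6 + 12)*(-20*400) = 6*(-8000) = -48000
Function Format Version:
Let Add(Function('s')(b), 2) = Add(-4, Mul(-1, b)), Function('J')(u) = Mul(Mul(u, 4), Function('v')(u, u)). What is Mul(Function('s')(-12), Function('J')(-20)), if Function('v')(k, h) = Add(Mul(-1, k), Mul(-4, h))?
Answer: -48000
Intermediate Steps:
Function('J')(u) = Mul(-20, Pow(u, 2)) (Function('J')(u) = Mul(Mul(u, 4), Add(Mul(-1, u), Mul(-4, u))) = Mul(Mul(4, u), Mul(-5, u)) = Mul(-20, Pow(u, 2)))
Function('s')(b) = Add(-6, Mul(-1, b)) (Function('s')(b) = Add(-2, Add(-4, Mul(-1, b))) = Add(-6, Mul(-1, b)))
Mul(Function('s')(-12), Function('J')(-20)) = Mul(Add(-6, Mul(-1, -12)), Mul(-20, Pow(-20, 2))) = Mul(Add(-6, 12), Mul(-20, 400)) = Mul(6, -8000) = -48000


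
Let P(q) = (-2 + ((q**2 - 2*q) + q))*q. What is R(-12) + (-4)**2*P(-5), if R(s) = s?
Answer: -2252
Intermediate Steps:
P(q) = q*(-2 + q**2 - q) (P(q) = (-2 + (q**2 - q))*q = (-2 + q**2 - q)*q = q*(-2 + q**2 - q))
R(-12) + (-4)**2*P(-5) = -12 + (-4)**2*(-5*(-2 + (-5)**2 - 1*(-5))) = -12 + 16*(-5*(-2 + 25 + 5)) = -12 + 16*(-5*28) = -12 + 16*(-140) = -12 - 2240 = -2252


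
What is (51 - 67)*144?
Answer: -2304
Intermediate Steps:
(51 - 67)*144 = -16*144 = -2304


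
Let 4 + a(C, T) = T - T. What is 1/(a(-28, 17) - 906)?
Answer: -1/910 ≈ -0.0010989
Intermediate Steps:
a(C, T) = -4 (a(C, T) = -4 + (T - T) = -4 + 0 = -4)
1/(a(-28, 17) - 906) = 1/(-4 - 906) = 1/(-910) = -1/910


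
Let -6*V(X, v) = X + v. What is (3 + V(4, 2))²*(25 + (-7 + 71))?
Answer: 356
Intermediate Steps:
V(X, v) = -X/6 - v/6 (V(X, v) = -(X + v)/6 = -X/6 - v/6)
(3 + V(4, 2))²*(25 + (-7 + 71)) = (3 + (-⅙*4 - ⅙*2))²*(25 + (-7 + 71)) = (3 + (-⅔ - ⅓))²*(25 + 64) = (3 - 1)²*89 = 2²*89 = 4*89 = 356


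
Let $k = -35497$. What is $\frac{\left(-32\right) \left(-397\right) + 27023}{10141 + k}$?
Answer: $- \frac{39727}{25356} \approx -1.5668$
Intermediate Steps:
$\frac{\left(-32\right) \left(-397\right) + 27023}{10141 + k} = \frac{\left(-32\right) \left(-397\right) + 27023}{10141 - 35497} = \frac{12704 + 27023}{-25356} = 39727 \left(- \frac{1}{25356}\right) = - \frac{39727}{25356}$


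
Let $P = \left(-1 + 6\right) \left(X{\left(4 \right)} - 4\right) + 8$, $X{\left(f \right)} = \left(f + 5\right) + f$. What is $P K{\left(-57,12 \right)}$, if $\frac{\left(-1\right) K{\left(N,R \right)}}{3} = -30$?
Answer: $4770$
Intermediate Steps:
$K{\left(N,R \right)} = 90$ ($K{\left(N,R \right)} = \left(-3\right) \left(-30\right) = 90$)
$X{\left(f \right)} = 5 + 2 f$ ($X{\left(f \right)} = \left(5 + f\right) + f = 5 + 2 f$)
$P = 53$ ($P = \left(-1 + 6\right) \left(\left(5 + 2 \cdot 4\right) - 4\right) + 8 = 5 \left(\left(5 + 8\right) - 4\right) + 8 = 5 \left(13 - 4\right) + 8 = 5 \cdot 9 + 8 = 45 + 8 = 53$)
$P K{\left(-57,12 \right)} = 53 \cdot 90 = 4770$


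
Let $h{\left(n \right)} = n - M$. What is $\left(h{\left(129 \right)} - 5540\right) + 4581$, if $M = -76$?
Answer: $-754$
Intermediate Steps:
$h{\left(n \right)} = 76 + n$ ($h{\left(n \right)} = n - -76 = n + 76 = 76 + n$)
$\left(h{\left(129 \right)} - 5540\right) + 4581 = \left(\left(76 + 129\right) - 5540\right) + 4581 = \left(205 - 5540\right) + 4581 = -5335 + 4581 = -754$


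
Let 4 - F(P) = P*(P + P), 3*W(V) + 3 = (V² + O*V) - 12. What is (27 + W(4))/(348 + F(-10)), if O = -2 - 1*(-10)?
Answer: ¼ ≈ 0.25000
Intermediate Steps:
O = 8 (O = -2 + 10 = 8)
W(V) = -5 + V²/3 + 8*V/3 (W(V) = -1 + ((V² + 8*V) - 12)/3 = -1 + (-12 + V² + 8*V)/3 = -1 + (-4 + V²/3 + 8*V/3) = -5 + V²/3 + 8*V/3)
F(P) = 4 - 2*P² (F(P) = 4 - P*(P + P) = 4 - P*2*P = 4 - 2*P²)
(27 + W(4))/(348 + F(-10)) = (27 + (-5 + (⅓)*4² + (8/3)*4))/(348 + (4 - 2*(-10)²)) = (27 + (-5 + (⅓)*16 + 32/3))/(348 + (4 - 2*100)) = (27 + (-5 + 16/3 + 32/3))/(348 + (4 - 200)) = (27 + 11)/(348 - 196) = 38/152 = 38*(1/152) = ¼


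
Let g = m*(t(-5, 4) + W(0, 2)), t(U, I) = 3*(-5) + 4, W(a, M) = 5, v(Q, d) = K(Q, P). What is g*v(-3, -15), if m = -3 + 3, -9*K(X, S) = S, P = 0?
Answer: 0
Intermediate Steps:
K(X, S) = -S/9
v(Q, d) = 0 (v(Q, d) = -⅑*0 = 0)
t(U, I) = -11 (t(U, I) = -15 + 4 = -11)
m = 0
g = 0 (g = 0*(-11 + 5) = 0*(-6) = 0)
g*v(-3, -15) = 0*0 = 0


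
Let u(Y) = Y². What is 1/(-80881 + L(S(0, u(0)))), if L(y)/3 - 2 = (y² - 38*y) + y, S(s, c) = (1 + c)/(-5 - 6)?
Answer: -121/9784651 ≈ -1.2366e-5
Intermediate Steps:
S(s, c) = -1/11 - c/11 (S(s, c) = (1 + c)/(-11) = (1 + c)*(-1/11) = -1/11 - c/11)
L(y) = 6 - 111*y + 3*y² (L(y) = 6 + 3*((y² - 38*y) + y) = 6 + 3*(y² - 37*y) = 6 + (-111*y + 3*y²) = 6 - 111*y + 3*y²)
1/(-80881 + L(S(0, u(0)))) = 1/(-80881 + (6 - 111*(-1/11 - 1/11*0²) + 3*(-1/11 - 1/11*0²)²)) = 1/(-80881 + (6 - 111*(-1/11 - 1/11*0) + 3*(-1/11 - 1/11*0)²)) = 1/(-80881 + (6 - 111*(-1/11 + 0) + 3*(-1/11 + 0)²)) = 1/(-80881 + (6 - 111*(-1/11) + 3*(-1/11)²)) = 1/(-80881 + (6 + 111/11 + 3*(1/121))) = 1/(-80881 + (6 + 111/11 + 3/121)) = 1/(-80881 + 1950/121) = 1/(-9784651/121) = -121/9784651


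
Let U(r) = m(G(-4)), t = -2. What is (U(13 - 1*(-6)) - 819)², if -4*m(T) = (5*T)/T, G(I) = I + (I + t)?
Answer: 10764961/16 ≈ 6.7281e+5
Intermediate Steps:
G(I) = -2 + 2*I (G(I) = I + (I - 2) = I + (-2 + I) = -2 + 2*I)
m(T) = -5/4 (m(T) = -5*T/(4*T) = -¼*5 = -5/4)
U(r) = -5/4
(U(13 - 1*(-6)) - 819)² = (-5/4 - 819)² = (-3281/4)² = 10764961/16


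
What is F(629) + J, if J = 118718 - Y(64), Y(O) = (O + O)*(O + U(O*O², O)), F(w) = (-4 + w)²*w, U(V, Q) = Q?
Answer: 245805459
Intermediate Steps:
F(w) = w*(-4 + w)²
Y(O) = 4*O² (Y(O) = (O + O)*(O + O) = (2*O)*(2*O) = 4*O²)
J = 102334 (J = 118718 - 4*64² = 118718 - 4*4096 = 118718 - 1*16384 = 118718 - 16384 = 102334)
F(629) + J = 629*(-4 + 629)² + 102334 = 629*625² + 102334 = 629*390625 + 102334 = 245703125 + 102334 = 245805459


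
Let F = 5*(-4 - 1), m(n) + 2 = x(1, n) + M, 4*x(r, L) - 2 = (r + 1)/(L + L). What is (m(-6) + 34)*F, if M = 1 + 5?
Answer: -23075/24 ≈ -961.46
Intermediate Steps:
x(r, L) = ½ + (1 + r)/(8*L) (x(r, L) = ½ + ((r + 1)/(L + L))/4 = ½ + ((1 + r)/((2*L)))/4 = ½ + ((1 + r)*(1/(2*L)))/4 = ½ + ((1 + r)/(2*L))/4 = ½ + (1 + r)/(8*L))
M = 6
m(n) = 4 + (2 + 4*n)/(8*n) (m(n) = -2 + ((1 + 1 + 4*n)/(8*n) + 6) = -2 + ((2 + 4*n)/(8*n) + 6) = -2 + (6 + (2 + 4*n)/(8*n)) = 4 + (2 + 4*n)/(8*n))
F = -25 (F = 5*(-5) = -25)
(m(-6) + 34)*F = ((¼)*(1 + 18*(-6))/(-6) + 34)*(-25) = ((¼)*(-⅙)*(1 - 108) + 34)*(-25) = ((¼)*(-⅙)*(-107) + 34)*(-25) = (107/24 + 34)*(-25) = (923/24)*(-25) = -23075/24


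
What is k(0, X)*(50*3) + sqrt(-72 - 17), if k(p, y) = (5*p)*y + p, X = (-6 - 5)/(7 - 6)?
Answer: I*sqrt(89) ≈ 9.434*I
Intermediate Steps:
X = -11 (X = -11/1 = -11*1 = -11)
k(p, y) = p + 5*p*y (k(p, y) = 5*p*y + p = p + 5*p*y)
k(0, X)*(50*3) + sqrt(-72 - 17) = (0*(1 + 5*(-11)))*(50*3) + sqrt(-72 - 17) = (0*(1 - 55))*150 + sqrt(-89) = (0*(-54))*150 + I*sqrt(89) = 0*150 + I*sqrt(89) = 0 + I*sqrt(89) = I*sqrt(89)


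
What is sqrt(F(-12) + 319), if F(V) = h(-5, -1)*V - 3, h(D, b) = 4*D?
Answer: 2*sqrt(139) ≈ 23.580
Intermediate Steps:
F(V) = -3 - 20*V (F(V) = (4*(-5))*V - 3 = -20*V - 3 = -3 - 20*V)
sqrt(F(-12) + 319) = sqrt((-3 - 20*(-12)) + 319) = sqrt((-3 + 240) + 319) = sqrt(237 + 319) = sqrt(556) = 2*sqrt(139)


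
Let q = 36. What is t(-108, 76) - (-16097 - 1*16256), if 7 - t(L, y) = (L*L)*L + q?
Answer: 1292036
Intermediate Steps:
t(L, y) = -29 - L³ (t(L, y) = 7 - ((L*L)*L + 36) = 7 - (L²*L + 36) = 7 - (L³ + 36) = 7 - (36 + L³) = 7 + (-36 - L³) = -29 - L³)
t(-108, 76) - (-16097 - 1*16256) = (-29 - 1*(-108)³) - (-16097 - 1*16256) = (-29 - 1*(-1259712)) - (-16097 - 16256) = (-29 + 1259712) - 1*(-32353) = 1259683 + 32353 = 1292036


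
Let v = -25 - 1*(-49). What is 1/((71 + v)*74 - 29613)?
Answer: -1/22583 ≈ -4.4281e-5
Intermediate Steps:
v = 24 (v = -25 + 49 = 24)
1/((71 + v)*74 - 29613) = 1/((71 + 24)*74 - 29613) = 1/(95*74 - 29613) = 1/(7030 - 29613) = 1/(-22583) = -1/22583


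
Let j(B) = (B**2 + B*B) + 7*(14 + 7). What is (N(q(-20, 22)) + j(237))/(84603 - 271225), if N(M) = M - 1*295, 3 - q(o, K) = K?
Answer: -4877/8114 ≈ -0.60106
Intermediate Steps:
q(o, K) = 3 - K
N(M) = -295 + M (N(M) = M - 295 = -295 + M)
j(B) = 147 + 2*B**2 (j(B) = (B**2 + B**2) + 7*21 = 2*B**2 + 147 = 147 + 2*B**2)
(N(q(-20, 22)) + j(237))/(84603 - 271225) = ((-295 + (3 - 1*22)) + (147 + 2*237**2))/(84603 - 271225) = ((-295 + (3 - 22)) + (147 + 2*56169))/(-186622) = ((-295 - 19) + (147 + 112338))*(-1/186622) = (-314 + 112485)*(-1/186622) = 112171*(-1/186622) = -4877/8114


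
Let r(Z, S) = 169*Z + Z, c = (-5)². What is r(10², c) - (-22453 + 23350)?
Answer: 16103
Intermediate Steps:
c = 25
r(Z, S) = 170*Z
r(10², c) - (-22453 + 23350) = 170*10² - (-22453 + 23350) = 170*100 - 1*897 = 17000 - 897 = 16103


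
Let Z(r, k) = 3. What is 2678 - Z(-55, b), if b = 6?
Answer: 2675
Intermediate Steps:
2678 - Z(-55, b) = 2678 - 1*3 = 2678 - 3 = 2675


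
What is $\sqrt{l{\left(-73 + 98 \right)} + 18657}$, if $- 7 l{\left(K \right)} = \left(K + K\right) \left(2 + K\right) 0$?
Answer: $3 \sqrt{2073} \approx 136.59$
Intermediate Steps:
$l{\left(K \right)} = 0$ ($l{\left(K \right)} = - \frac{\left(K + K\right) \left(2 + K\right) 0}{7} = - \frac{2 K \left(2 + K\right) 0}{7} = \left(- \frac{1}{7}\right) 0 = 0$)
$\sqrt{l{\left(-73 + 98 \right)} + 18657} = \sqrt{0 + 18657} = \sqrt{18657} = 3 \sqrt{2073}$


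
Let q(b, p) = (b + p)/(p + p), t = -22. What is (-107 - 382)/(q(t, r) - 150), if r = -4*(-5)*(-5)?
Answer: 48900/14939 ≈ 3.2733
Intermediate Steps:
r = -100 (r = 20*(-5) = -100)
q(b, p) = (b + p)/(2*p) (q(b, p) = (b + p)/((2*p)) = (b + p)*(1/(2*p)) = (b + p)/(2*p))
(-107 - 382)/(q(t, r) - 150) = (-107 - 382)/((½)*(-22 - 100)/(-100) - 150) = -489/((½)*(-1/100)*(-122) - 150) = -489/(61/100 - 150) = -489/(-14939/100) = -489*(-100/14939) = 48900/14939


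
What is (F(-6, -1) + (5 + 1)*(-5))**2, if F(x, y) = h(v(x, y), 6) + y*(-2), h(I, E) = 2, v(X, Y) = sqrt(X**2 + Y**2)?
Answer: 676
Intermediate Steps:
F(x, y) = 2 - 2*y (F(x, y) = 2 + y*(-2) = 2 - 2*y)
(F(-6, -1) + (5 + 1)*(-5))**2 = ((2 - 2*(-1)) + (5 + 1)*(-5))**2 = ((2 + 2) + 6*(-5))**2 = (4 - 30)**2 = (-26)**2 = 676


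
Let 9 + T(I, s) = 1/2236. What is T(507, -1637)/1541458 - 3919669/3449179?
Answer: -13509992895059889/11888285562827752 ≈ -1.1364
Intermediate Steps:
T(I, s) = -20123/2236 (T(I, s) = -9 + 1/2236 = -20123/2236)
T(507, -1637)/1541458 - 3919669/3449179 = -20123/2236/1541458 - 3919669/3449179 = -20123/2236*1/1541458 - 3919669*1/3449179 = -20123/3446700088 - 3919669/3449179 = -13509992895059889/11888285562827752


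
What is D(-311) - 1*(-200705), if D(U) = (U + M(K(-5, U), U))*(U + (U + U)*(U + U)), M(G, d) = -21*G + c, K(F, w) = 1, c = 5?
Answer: -126208666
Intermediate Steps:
M(G, d) = 5 - 21*G (M(G, d) = -21*G + 5 = 5 - 21*G)
D(U) = (-16 + U)*(U + 4*U**2) (D(U) = (U + (5 - 21*1))*(U + (U + U)*(U + U)) = (U + (5 - 21))*(U + (2*U)*(2*U)) = (U - 16)*(U + 4*U**2) = (-16 + U)*(U + 4*U**2))
D(-311) - 1*(-200705) = -311*(-16 - 63*(-311) + 4*(-311)**2) - 1*(-200705) = -311*(-16 + 19593 + 4*96721) + 200705 = -311*(-16 + 19593 + 386884) + 200705 = -311*406461 + 200705 = -126409371 + 200705 = -126208666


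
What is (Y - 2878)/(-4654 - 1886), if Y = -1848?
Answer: 2363/3270 ≈ 0.72263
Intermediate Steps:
(Y - 2878)/(-4654 - 1886) = (-1848 - 2878)/(-4654 - 1886) = -4726/(-6540) = -4726*(-1/6540) = 2363/3270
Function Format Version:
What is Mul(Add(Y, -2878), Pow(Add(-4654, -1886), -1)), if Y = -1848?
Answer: Rational(2363, 3270) ≈ 0.72263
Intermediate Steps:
Mul(Add(Y, -2878), Pow(Add(-4654, -1886), -1)) = Mul(Add(-1848, -2878), Pow(Add(-4654, -1886), -1)) = Mul(-4726, Pow(-6540, -1)) = Mul(-4726, Rational(-1, 6540)) = Rational(2363, 3270)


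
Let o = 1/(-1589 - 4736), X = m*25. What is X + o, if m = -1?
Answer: -158126/6325 ≈ -25.000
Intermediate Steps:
X = -25 (X = -1*25 = -25)
o = -1/6325 (o = 1/(-6325) = -1/6325 ≈ -0.00015810)
X + o = -25 - 1/6325 = -158126/6325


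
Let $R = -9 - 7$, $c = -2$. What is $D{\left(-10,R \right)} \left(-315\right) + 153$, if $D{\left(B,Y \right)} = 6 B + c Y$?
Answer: $8973$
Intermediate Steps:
$R = -16$
$D{\left(B,Y \right)} = - 2 Y + 6 B$ ($D{\left(B,Y \right)} = 6 B - 2 Y = - 2 Y + 6 B$)
$D{\left(-10,R \right)} \left(-315\right) + 153 = \left(\left(-2\right) \left(-16\right) + 6 \left(-10\right)\right) \left(-315\right) + 153 = \left(32 - 60\right) \left(-315\right) + 153 = \left(-28\right) \left(-315\right) + 153 = 8820 + 153 = 8973$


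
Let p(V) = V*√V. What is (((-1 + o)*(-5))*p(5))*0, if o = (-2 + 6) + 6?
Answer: 0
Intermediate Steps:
p(V) = V^(3/2)
o = 10 (o = 4 + 6 = 10)
(((-1 + o)*(-5))*p(5))*0 = (((-1 + 10)*(-5))*5^(3/2))*0 = ((9*(-5))*(5*√5))*0 = -225*√5*0 = 0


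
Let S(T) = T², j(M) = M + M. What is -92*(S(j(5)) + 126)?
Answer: -20792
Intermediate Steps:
j(M) = 2*M
-92*(S(j(5)) + 126) = -92*((2*5)² + 126) = -92*(10² + 126) = -92*(100 + 126) = -92*226 = -20792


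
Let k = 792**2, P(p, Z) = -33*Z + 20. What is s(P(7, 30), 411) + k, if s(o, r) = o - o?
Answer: 627264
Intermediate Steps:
P(p, Z) = 20 - 33*Z
k = 627264
s(o, r) = 0
s(P(7, 30), 411) + k = 0 + 627264 = 627264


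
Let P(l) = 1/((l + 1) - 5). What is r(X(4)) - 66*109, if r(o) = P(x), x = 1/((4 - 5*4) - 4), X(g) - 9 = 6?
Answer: -582734/81 ≈ -7194.3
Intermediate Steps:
X(g) = 15 (X(g) = 9 + 6 = 15)
x = -1/20 (x = 1/((4 - 20) - 4) = 1/(-16 - 4) = 1/(-20) = -1/20 ≈ -0.050000)
P(l) = 1/(-4 + l) (P(l) = 1/((1 + l) - 5) = 1/(-4 + l))
r(o) = -20/81 (r(o) = 1/(-4 - 1/20) = 1/(-81/20) = -20/81)
r(X(4)) - 66*109 = -20/81 - 66*109 = -20/81 - 7194 = -582734/81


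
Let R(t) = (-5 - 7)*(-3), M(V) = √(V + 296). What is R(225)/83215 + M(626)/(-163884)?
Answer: 36/83215 - √922/163884 ≈ 0.00024733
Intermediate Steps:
M(V) = √(296 + V)
R(t) = 36 (R(t) = -12*(-3) = 36)
R(225)/83215 + M(626)/(-163884) = 36/83215 + √(296 + 626)/(-163884) = 36*(1/83215) + √922*(-1/163884) = 36/83215 - √922/163884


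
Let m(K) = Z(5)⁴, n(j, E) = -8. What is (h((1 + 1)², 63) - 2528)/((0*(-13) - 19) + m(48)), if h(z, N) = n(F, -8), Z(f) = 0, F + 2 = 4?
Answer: 2536/19 ≈ 133.47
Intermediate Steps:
F = 2 (F = -2 + 4 = 2)
h(z, N) = -8
m(K) = 0 (m(K) = 0⁴ = 0)
(h((1 + 1)², 63) - 2528)/((0*(-13) - 19) + m(48)) = (-8 - 2528)/((0*(-13) - 19) + 0) = -2536/((0 - 19) + 0) = -2536/(-19 + 0) = -2536/(-19) = -2536*(-1/19) = 2536/19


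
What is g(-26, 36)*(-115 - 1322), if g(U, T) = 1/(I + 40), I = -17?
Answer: -1437/23 ≈ -62.478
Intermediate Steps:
g(U, T) = 1/23 (g(U, T) = 1/(-17 + 40) = 1/23)
g(-26, 36)*(-115 - 1322) = (-115 - 1322)/23 = (1/23)*(-1437) = -1437/23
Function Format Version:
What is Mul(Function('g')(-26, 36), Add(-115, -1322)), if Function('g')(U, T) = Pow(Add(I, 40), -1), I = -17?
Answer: Rational(-1437, 23) ≈ -62.478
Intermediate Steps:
Function('g')(U, T) = Rational(1, 23) (Function('g')(U, T) = Pow(Add(-17, 40), -1) = Pow(23, -1) = Rational(1, 23))
Mul(Function('g')(-26, 36), Add(-115, -1322)) = Mul(Rational(1, 23), Add(-115, -1322)) = Mul(Rational(1, 23), -1437) = Rational(-1437, 23)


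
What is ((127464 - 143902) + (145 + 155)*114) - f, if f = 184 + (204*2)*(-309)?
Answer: 143650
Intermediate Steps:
f = -125888 (f = 184 + 408*(-309) = 184 - 126072 = -125888)
((127464 - 143902) + (145 + 155)*114) - f = ((127464 - 143902) + (145 + 155)*114) - 1*(-125888) = (-16438 + 300*114) + 125888 = (-16438 + 34200) + 125888 = 17762 + 125888 = 143650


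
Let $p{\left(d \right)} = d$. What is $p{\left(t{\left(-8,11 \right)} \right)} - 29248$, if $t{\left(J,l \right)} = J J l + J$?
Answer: $-28552$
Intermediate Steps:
$t{\left(J,l \right)} = J + l J^{2}$ ($t{\left(J,l \right)} = J^{2} l + J = l J^{2} + J = J + l J^{2}$)
$p{\left(t{\left(-8,11 \right)} \right)} - 29248 = - 8 \left(1 - 88\right) - 29248 = \left(-8\right) \left(-87\right) - 29248 = 696 - 29248 = -28552$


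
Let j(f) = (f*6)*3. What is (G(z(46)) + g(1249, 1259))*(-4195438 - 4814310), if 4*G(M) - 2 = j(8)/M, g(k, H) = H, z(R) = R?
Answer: -261161060402/23 ≈ -1.1355e+10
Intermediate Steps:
j(f) = 18*f (j(f) = (6*f)*3 = 18*f)
G(M) = 1/2 + 36/M (G(M) = 1/2 + ((18*8)/M)/4 = 1/2 + (144/M)/4 = 1/2 + 36/M)
(G(z(46)) + g(1249, 1259))*(-4195438 - 4814310) = ((1/2)*(72 + 46)/46 + 1259)*(-4195438 - 4814310) = ((1/2)*(1/46)*118 + 1259)*(-9009748) = (59/46 + 1259)*(-9009748) = (57973/46)*(-9009748) = -261161060402/23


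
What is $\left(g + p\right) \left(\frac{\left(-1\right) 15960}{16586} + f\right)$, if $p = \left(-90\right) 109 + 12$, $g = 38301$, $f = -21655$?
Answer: $- \frac{5118936286185}{8293} \approx -6.1726 \cdot 10^{8}$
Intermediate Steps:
$p = -9798$ ($p = -9810 + 12 = -9798$)
$\left(g + p\right) \left(\frac{\left(-1\right) 15960}{16586} + f\right) = \left(38301 - 9798\right) \left(\frac{\left(-1\right) 15960}{16586} - 21655\right) = 28503 \left(\left(-15960\right) \frac{1}{16586} - 21655\right) = 28503 \left(- \frac{7980}{8293} - 21655\right) = 28503 \left(- \frac{179592895}{8293}\right) = - \frac{5118936286185}{8293}$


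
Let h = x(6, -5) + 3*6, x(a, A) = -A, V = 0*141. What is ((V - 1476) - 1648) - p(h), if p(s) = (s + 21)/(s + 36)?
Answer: -184360/59 ≈ -3124.7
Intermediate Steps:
V = 0
h = 23 (h = -1*(-5) + 3*6 = 5 + 18 = 23)
p(s) = (21 + s)/(36 + s)
((V - 1476) - 1648) - p(h) = ((0 - 1476) - 1648) - (21 + 23)/(36 + 23) = (-1476 - 1648) - 44/59 = -3124 - 44/59 = -184360/59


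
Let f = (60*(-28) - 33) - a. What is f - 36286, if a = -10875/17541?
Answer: -222176528/5847 ≈ -37998.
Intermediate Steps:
a = -3625/5847 (a = -10875*1/17541 = -3625/5847 ≈ -0.61998)
f = -10012286/5847 (f = (60*(-28) - 33) - 1*(-3625/5847) = (-1680 - 33) + 3625/5847 = -1713 + 3625/5847 = -10012286/5847 ≈ -1712.4)
f - 36286 = -10012286/5847 - 36286 = -222176528/5847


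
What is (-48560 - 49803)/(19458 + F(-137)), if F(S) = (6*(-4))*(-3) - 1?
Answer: -98363/19529 ≈ -5.0368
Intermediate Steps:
F(S) = 71 (F(S) = -24*(-3) - 1 = 72 - 1 = 71)
(-48560 - 49803)/(19458 + F(-137)) = (-48560 - 49803)/(19458 + 71) = -98363/19529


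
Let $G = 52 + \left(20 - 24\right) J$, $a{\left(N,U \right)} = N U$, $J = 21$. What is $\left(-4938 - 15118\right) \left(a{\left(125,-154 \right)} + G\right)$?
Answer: $386719792$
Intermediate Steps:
$G = -32$ ($G = 52 + \left(20 - 24\right) 21 = 52 - 84 = -32$)
$\left(-4938 - 15118\right) \left(a{\left(125,-154 \right)} + G\right) = \left(-4938 - 15118\right) \left(125 \left(-154\right) - 32\right) = - 20056 \left(-19250 - 32\right) = \left(-20056\right) \left(-19282\right) = 386719792$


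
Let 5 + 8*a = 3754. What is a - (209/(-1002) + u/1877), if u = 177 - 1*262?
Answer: 3527383225/7523016 ≈ 468.88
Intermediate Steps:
u = -85 (u = 177 - 262 = -85)
a = 3749/8 (a = -5/8 + (1/8)*3754 = -5/8 + 1877/4 = 3749/8 ≈ 468.63)
a - (209/(-1002) + u/1877) = 3749/8 - (209/(-1002) - 85/1877) = 3749/8 - (209*(-1/1002) - 85*1/1877) = 3749/8 - (-209/1002 - 85/1877) = 3749/8 - 1*(-477463/1880754) = 3749/8 + 477463/1880754 = 3527383225/7523016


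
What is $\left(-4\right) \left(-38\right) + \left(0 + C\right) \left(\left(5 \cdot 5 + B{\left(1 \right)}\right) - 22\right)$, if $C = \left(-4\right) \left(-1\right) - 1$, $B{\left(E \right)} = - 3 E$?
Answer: $152$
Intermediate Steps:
$C = 3$ ($C = 4 - 1 = 3$)
$\left(-4\right) \left(-38\right) + \left(0 + C\right) \left(\left(5 \cdot 5 + B{\left(1 \right)}\right) - 22\right) = \left(-4\right) \left(-38\right) + \left(0 + 3\right) \left(\left(5 \cdot 5 - 3\right) - 22\right) = 152 + 3 \left(\left(25 - 3\right) - 22\right) = 152 + 3 \left(22 - 22\right) = 152 + 3 \cdot 0 = 152 + 0 = 152$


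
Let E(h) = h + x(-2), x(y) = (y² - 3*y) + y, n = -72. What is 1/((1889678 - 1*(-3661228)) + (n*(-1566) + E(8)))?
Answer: 1/5663674 ≈ 1.7656e-7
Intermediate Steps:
x(y) = y² - 2*y
E(h) = 8 + h (E(h) = h - 2*(-2 - 2) = h - 2*(-4) = h + 8 = 8 + h)
1/((1889678 - 1*(-3661228)) + (n*(-1566) + E(8))) = 1/((1889678 - 1*(-3661228)) + (-72*(-1566) + (8 + 8))) = 1/((1889678 + 3661228) + (112752 + 16)) = 1/(5550906 + 112768) = 1/5663674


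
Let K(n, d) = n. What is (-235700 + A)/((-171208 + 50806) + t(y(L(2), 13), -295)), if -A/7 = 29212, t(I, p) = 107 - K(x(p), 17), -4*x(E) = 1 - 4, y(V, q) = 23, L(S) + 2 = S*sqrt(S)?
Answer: 1760736/481183 ≈ 3.6592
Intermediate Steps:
L(S) = -2 + S**(3/2) (L(S) = -2 + S*sqrt(S) = -2 + S**(3/2))
x(E) = 3/4 (x(E) = -(1 - 4)/4 = -1/4*(-3) = 3/4)
t(I, p) = 425/4 (t(I, p) = 107 - 1*3/4 = 107 - 3/4 = 425/4)
A = -204484 (A = -7*29212 = -204484)
(-235700 + A)/((-171208 + 50806) + t(y(L(2), 13), -295)) = (-235700 - 204484)/((-171208 + 50806) + 425/4) = -440184/(-120402 + 425/4) = -440184/(-481183/4) = -440184*(-4/481183) = 1760736/481183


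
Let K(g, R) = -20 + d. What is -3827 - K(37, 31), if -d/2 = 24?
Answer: -3759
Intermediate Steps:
d = -48 (d = -2*24 = -48)
K(g, R) = -68 (K(g, R) = -20 - 48 = -68)
-3827 - K(37, 31) = -3827 - 1*(-68) = -3827 + 68 = -3759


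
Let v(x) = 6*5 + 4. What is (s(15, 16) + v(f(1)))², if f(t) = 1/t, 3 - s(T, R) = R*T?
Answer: 41209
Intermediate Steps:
s(T, R) = 3 - R*T
v(x) = 34 (v(x) = 30 + 4 = 34)
(s(15, 16) + v(f(1)))² = ((3 - 1*16*15) + 34)² = ((3 - 240) + 34)² = (-237 + 34)² = (-203)² = 41209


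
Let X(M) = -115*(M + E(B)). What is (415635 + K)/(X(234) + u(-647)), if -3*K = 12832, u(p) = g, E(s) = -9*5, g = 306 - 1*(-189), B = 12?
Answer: -1234073/63720 ≈ -19.367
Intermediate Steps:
g = 495 (g = 306 + 189 = 495)
E(s) = -45
u(p) = 495
X(M) = 5175 - 115*M (X(M) = -115*(M - 45) = -115*(-45 + M) = 5175 - 115*M)
K = -12832/3 (K = -1/3*12832 = -12832/3 ≈ -4277.3)
(415635 + K)/(X(234) + u(-647)) = (415635 - 12832/3)/((5175 - 115*234) + 495) = 1234073/(3*((5175 - 26910) + 495)) = 1234073/(3*(-21735 + 495)) = (1234073/3)/(-21240) = (1234073/3)*(-1/21240) = -1234073/63720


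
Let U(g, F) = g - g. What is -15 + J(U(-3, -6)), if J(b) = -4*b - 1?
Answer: -16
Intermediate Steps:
U(g, F) = 0
J(b) = -1 - 4*b
-15 + J(U(-3, -6)) = -15 + (-1 - 4*0) = -15 + (-1 + 0) = -15 - 1 = -16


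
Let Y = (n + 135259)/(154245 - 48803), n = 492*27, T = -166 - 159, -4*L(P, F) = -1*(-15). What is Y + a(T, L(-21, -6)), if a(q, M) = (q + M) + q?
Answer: -137568329/210884 ≈ -652.34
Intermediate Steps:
L(P, F) = -15/4 (L(P, F) = -(-1)*(-15)/4 = -¼*15 = -15/4)
T = -325
n = 13284
a(q, M) = M + 2*q (a(q, M) = (M + q) + q = M + 2*q)
Y = 148543/105442 (Y = (13284 + 135259)/(154245 - 48803) = 148543/105442 ≈ 1.4088)
Y + a(T, L(-21, -6)) = 148543/105442 + (-15/4 + 2*(-325)) = 148543/105442 + (-15/4 - 650) = 148543/105442 - 2615/4 = -137568329/210884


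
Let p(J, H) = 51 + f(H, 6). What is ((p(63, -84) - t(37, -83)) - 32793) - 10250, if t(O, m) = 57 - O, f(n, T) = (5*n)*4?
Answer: -44692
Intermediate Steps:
f(n, T) = 20*n
p(J, H) = 51 + 20*H
((p(63, -84) - t(37, -83)) - 32793) - 10250 = (((51 + 20*(-84)) - (57 - 1*37)) - 32793) - 10250 = (((51 - 1680) - (57 - 37)) - 32793) - 10250 = ((-1629 - 1*20) - 32793) - 10250 = ((-1629 - 20) - 32793) - 10250 = (-1649 - 32793) - 10250 = -34442 - 10250 = -44692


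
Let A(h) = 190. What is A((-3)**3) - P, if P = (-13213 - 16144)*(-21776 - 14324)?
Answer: -1059787510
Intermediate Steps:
P = 1059787700 (P = -29357*(-36100) = 1059787700)
A((-3)**3) - P = 190 - 1*1059787700 = 190 - 1059787700 = -1059787510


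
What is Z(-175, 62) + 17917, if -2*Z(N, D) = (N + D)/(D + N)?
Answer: 35833/2 ≈ 17917.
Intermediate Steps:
Z(N, D) = -1/2 (Z(N, D) = -(N + D)/(2*(D + N)) = -(D + N)/(2*(D + N)) = -1/2*1 = -1/2)
Z(-175, 62) + 17917 = -1/2 + 17917 = 35833/2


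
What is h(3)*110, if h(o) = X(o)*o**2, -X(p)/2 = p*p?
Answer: -17820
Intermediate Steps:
X(p) = -2*p**2 (X(p) = -2*p*p = -2*p**2)
h(o) = -2*o**4 (h(o) = (-2*o**2)*o**2 = -2*o**4)
h(3)*110 = -2*3**4*110 = -2*81*110 = -162*110 = -17820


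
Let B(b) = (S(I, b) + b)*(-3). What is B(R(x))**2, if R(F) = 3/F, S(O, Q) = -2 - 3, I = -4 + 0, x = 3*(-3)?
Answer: 256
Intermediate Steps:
x = -9
I = -4
S(O, Q) = -5
B(b) = 15 - 3*b (B(b) = (-5 + b)*(-3) = 15 - 3*b)
B(R(x))**2 = (15 - 9/(-9))**2 = (15 - 9*(-1)/9)**2 = (15 - 3*(-1/3))**2 = (15 + 1)**2 = 16**2 = 256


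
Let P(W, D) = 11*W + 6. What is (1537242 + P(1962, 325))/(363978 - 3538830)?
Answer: -259805/529142 ≈ -0.49099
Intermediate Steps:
P(W, D) = 6 + 11*W
(1537242 + P(1962, 325))/(363978 - 3538830) = (1537242 + (6 + 11*1962))/(363978 - 3538830) = (1537242 + (6 + 21582))/(-3174852) = (1537242 + 21588)*(-1/3174852) = 1558830*(-1/3174852) = -259805/529142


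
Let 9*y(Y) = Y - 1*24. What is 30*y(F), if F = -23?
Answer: -470/3 ≈ -156.67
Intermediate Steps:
y(Y) = -8/3 + Y/9 (y(Y) = (Y - 1*24)/9 = (Y - 24)/9 = (-24 + Y)/9 = -8/3 + Y/9)
30*y(F) = 30*(-8/3 + (⅑)*(-23)) = 30*(-8/3 - 23/9) = 30*(-47/9) = -470/3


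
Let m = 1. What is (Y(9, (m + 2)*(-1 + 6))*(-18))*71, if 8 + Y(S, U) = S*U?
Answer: -162306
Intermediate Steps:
Y(S, U) = -8 + S*U
(Y(9, (m + 2)*(-1 + 6))*(-18))*71 = ((-8 + 9*((1 + 2)*(-1 + 6)))*(-18))*71 = ((-8 + 9*(3*5))*(-18))*71 = ((-8 + 9*15)*(-18))*71 = ((-8 + 135)*(-18))*71 = (127*(-18))*71 = -2286*71 = -162306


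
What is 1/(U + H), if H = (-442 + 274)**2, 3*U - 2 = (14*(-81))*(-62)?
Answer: 3/154982 ≈ 1.9357e-5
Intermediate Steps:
U = 70310/3 (U = 2/3 + ((14*(-81))*(-62))/3 = 2/3 + (-1134*(-62))/3 = 2/3 + (1/3)*70308 = 2/3 + 23436 = 70310/3 ≈ 23437.)
H = 28224 (H = (-168)**2 = 28224)
1/(U + H) = 1/(70310/3 + 28224) = 1/(154982/3) = 3/154982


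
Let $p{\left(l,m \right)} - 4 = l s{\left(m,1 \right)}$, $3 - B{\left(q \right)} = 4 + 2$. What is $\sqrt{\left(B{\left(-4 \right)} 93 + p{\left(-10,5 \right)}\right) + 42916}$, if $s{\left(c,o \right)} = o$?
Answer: $\sqrt{42631} \approx 206.47$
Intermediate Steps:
$B{\left(q \right)} = -3$ ($B{\left(q \right)} = 3 - \left(4 + 2\right) = 3 - 6 = -3$)
$p{\left(l,m \right)} = 4 + l$ ($p{\left(l,m \right)} = 4 + l 1 = 4 + l$)
$\sqrt{\left(B{\left(-4 \right)} 93 + p{\left(-10,5 \right)}\right) + 42916} = \sqrt{\left(\left(-3\right) 93 + \left(4 - 10\right)\right) + 42916} = \sqrt{\left(-279 - 6\right) + 42916} = \sqrt{-285 + 42916} = \sqrt{42631}$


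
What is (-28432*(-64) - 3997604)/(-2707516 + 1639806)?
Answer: 1088978/533855 ≈ 2.0398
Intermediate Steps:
(-28432*(-64) - 3997604)/(-2707516 + 1639806) = (1819648 - 3997604)/(-1067710) = -2177956*(-1/1067710) = 1088978/533855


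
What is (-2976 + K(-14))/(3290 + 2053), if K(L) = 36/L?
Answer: -6950/12467 ≈ -0.55747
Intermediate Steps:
(-2976 + K(-14))/(3290 + 2053) = (-2976 + 36/(-14))/(3290 + 2053) = (-2976 + 36*(-1/14))/5343 = (-2976 - 18/7)*(1/5343) = -20850/7*1/5343 = -6950/12467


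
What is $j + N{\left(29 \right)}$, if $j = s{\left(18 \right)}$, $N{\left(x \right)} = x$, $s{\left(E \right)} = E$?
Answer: $47$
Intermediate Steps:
$j = 18$
$j + N{\left(29 \right)} = 18 + 29 = 47$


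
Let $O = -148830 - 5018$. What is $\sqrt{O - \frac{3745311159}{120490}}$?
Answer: $\frac{i \sqrt{2684813205252710}}{120490} \approx 430.04 i$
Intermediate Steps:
$O = -153848$
$\sqrt{O - \frac{3745311159}{120490}} = \sqrt{-153848 - \frac{3745311159}{120490}} = \sqrt{- \frac{22282456679}{120490}} = \frac{i \sqrt{2684813205252710}}{120490}$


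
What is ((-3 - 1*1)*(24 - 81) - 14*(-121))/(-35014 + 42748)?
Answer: 961/3867 ≈ 0.24851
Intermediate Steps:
((-3 - 1*1)*(24 - 81) - 14*(-121))/(-35014 + 42748) = ((-3 - 1)*(-57) + 1694)/7734 = (-4*(-57) + 1694)*(1/7734) = (228 + 1694)*(1/7734) = 1922*(1/7734) = 961/3867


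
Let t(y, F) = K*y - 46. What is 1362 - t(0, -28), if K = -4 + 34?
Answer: 1408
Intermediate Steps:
K = 30
t(y, F) = -46 + 30*y (t(y, F) = 30*y - 46 = -46 + 30*y)
1362 - t(0, -28) = 1362 - (-46 + 30*0) = 1362 - (-46 + 0) = 1362 - 1*(-46) = 1362 + 46 = 1408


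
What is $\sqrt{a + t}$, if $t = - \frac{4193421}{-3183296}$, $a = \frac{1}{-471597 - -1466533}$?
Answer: $\frac{\sqrt{3226087655263842030247}}{49487121704} \approx 1.1477$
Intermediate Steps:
$a = \frac{1}{994936}$ ($a = \frac{1}{-471597 + 1466533} = \frac{1}{994936} \approx 1.0051 \cdot 10^{-6}$)
$t = \frac{4193421}{3183296}$ ($t = \left(-4193421\right) \left(- \frac{1}{3183296}\right) = \frac{4193421}{3183296} \approx 1.3173$)
$\sqrt{a + t} = \sqrt{\frac{1}{994936} + \frac{4193421}{3183296}} = \sqrt{\frac{521523587419}{395896973632}} = \frac{\sqrt{3226087655263842030247}}{49487121704}$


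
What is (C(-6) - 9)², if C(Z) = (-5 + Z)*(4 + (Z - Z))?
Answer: 2809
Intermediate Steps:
C(Z) = -20 + 4*Z (C(Z) = (-5 + Z)*(4 + 0) = (-5 + Z)*4 = -20 + 4*Z)
(C(-6) - 9)² = ((-20 + 4*(-6)) - 9)² = ((-20 - 24) - 9)² = (-44 - 9)² = (-53)² = 2809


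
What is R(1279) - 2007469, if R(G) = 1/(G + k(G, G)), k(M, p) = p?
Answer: -5135105701/2558 ≈ -2.0075e+6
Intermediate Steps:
R(G) = 1/(2*G) (R(G) = 1/(G + G) = 1/(2*G))
R(1279) - 2007469 = (1/2)/1279 - 2007469 = (1/2)*(1/1279) - 2007469 = 1/2558 - 2007469 = -5135105701/2558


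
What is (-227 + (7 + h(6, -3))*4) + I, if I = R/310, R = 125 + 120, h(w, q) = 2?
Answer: -11793/62 ≈ -190.21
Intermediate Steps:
R = 245
I = 49/62 (I = 245/310 = 245*(1/310) = 49/62 ≈ 0.79032)
(-227 + (7 + h(6, -3))*4) + I = (-227 + (7 + 2)*4) + 49/62 = (-227 + 9*4) + 49/62 = (-227 + 36) + 49/62 = -191 + 49/62 = -11793/62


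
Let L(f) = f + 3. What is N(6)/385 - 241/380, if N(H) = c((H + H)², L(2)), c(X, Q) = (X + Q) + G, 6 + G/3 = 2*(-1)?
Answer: -9057/29260 ≈ -0.30954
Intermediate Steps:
G = -24 (G = -18 + 3*(2*(-1)) = -18 + 3*(-2) = -18 - 6 = -24)
L(f) = 3 + f
c(X, Q) = -24 + Q + X (c(X, Q) = (X + Q) - 24 = (Q + X) - 24 = -24 + Q + X)
N(H) = -19 + 4*H² (N(H) = -24 + (3 + 2) + (H + H)² = -24 + 5 + (2*H)² = -24 + 5 + 4*H² = -19 + 4*H²)
N(6)/385 - 241/380 = (-19 + 4*6²)/385 - 241/380 = (-19 + 4*36)*(1/385) - 241*1/380 = (-19 + 144)*(1/385) - 241/380 = 125*(1/385) - 241/380 = 25/77 - 241/380 = -9057/29260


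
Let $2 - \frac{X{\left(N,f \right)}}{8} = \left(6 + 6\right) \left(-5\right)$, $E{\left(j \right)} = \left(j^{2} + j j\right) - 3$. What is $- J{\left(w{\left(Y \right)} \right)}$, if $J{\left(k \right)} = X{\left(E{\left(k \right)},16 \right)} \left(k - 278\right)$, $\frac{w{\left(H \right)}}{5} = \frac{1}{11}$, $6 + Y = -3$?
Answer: $\frac{1514288}{11} \approx 1.3766 \cdot 10^{5}$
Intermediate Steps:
$Y = -9$ ($Y = -6 - 3 = -9$)
$E{\left(j \right)} = -3 + 2 j^{2}$ ($E{\left(j \right)} = \left(j^{2} + j^{2}\right) - 3 = 2 j^{2} - 3 = -3 + 2 j^{2}$)
$X{\left(N,f \right)} = 496$ ($X{\left(N,f \right)} = 16 - 8 \left(6 + 6\right) \left(-5\right) = 16 - 8 \cdot 12 \left(-5\right) = 16 - -480 = 16 + 480 = 496$)
$w{\left(H \right)} = \frac{5}{11}$
$J{\left(k \right)} = -137888 + 496 k$ ($J{\left(k \right)} = 496 \left(k - 278\right) = 496 \left(-278 + k\right) = -137888 + 496 k$)
$- J{\left(w{\left(Y \right)} \right)} = - (-137888 + 496 \cdot \frac{5}{11}) = - (-137888 + \frac{2480}{11}) = \left(-1\right) \left(- \frac{1514288}{11}\right) = \frac{1514288}{11}$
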